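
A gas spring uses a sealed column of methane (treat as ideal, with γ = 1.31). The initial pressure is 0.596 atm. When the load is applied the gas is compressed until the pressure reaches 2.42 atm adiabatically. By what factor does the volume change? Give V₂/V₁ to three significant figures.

V₂/V₁ ≈ 0.343

From PV^γ = const, V₂/V₁ = (P₁/P₂)^(1/γ).
V₂/V₁ = (0.596/2.42)^(0.763) = 0.3431.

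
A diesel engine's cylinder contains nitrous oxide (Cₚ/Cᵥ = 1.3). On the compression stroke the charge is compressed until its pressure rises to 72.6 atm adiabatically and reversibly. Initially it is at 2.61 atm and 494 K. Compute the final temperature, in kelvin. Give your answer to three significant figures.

Along an adiabat T P^((1−γ)/γ) is constant, so T₂ = T₁ (P₂/P₁)^((γ−1)/γ).
T₂ = 494 × (72.6/2.61)^(0.231) = 1064 K.

T₂ ≈ 1060 K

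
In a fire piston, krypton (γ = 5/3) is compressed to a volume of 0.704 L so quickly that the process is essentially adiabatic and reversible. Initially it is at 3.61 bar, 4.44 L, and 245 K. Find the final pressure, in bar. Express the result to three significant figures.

Adiabatic: P₁V₁^γ = P₂V₂^γ ⇒ P₂ = P₁ (V₁/V₂)^γ.
P₂ = 3.61 × (4.44/0.704)^(5/3) = 77.72 bar.

P₂ ≈ 77.7 bar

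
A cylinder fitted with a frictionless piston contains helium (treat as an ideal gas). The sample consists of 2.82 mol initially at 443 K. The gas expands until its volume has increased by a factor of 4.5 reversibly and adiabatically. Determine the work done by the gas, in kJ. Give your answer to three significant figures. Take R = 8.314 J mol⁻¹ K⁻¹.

W ≈ 9.86 kJ

Adiabatic: T₁V₁^(γ−1) = T₂V₂^(γ−1) ⇒ T₂ = T₁ (V₁/V₂)^(γ−1).
γ = 5/3 for a monatomic ideal gas, so γ−1 = 2/3.
T₂ = 443 × (1/4.5)^(2/3) = 162.5 K.
Q = 0, so ΔU = W_on_gas = nCᵥΔT with Cᵥ = R/(γ−1) = 12.47 J/(mol·K).
ΔU = 2.82 × 12.47 × (162.5 − 443) = -9864 J.
Work done by the gas = −ΔU = 9864 J.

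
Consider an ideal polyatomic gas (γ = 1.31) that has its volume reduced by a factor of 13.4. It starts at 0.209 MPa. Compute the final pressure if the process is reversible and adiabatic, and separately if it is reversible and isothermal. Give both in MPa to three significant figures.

Isothermal: P₂ = P₁(V₁/V₂) = 0.209×13.4 = 2.801 MPa.
Adiabatic: P₂ = P₁(V₁/V₂)^γ = 0.209×13.4^(1.31) = 6.261 MPa.

adiabatic: 6.26 MPa; isothermal: 2.80 MPa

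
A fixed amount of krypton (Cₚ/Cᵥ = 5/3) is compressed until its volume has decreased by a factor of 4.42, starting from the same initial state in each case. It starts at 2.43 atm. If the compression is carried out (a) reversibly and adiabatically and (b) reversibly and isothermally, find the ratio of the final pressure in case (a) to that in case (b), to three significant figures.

P_adiabatic / P_isothermal ≈ 2.69

Isothermal: P_b = P₁(V₁/V₂) = 2.43×4.42.
Adiabatic: P_a = P₁(V₁/V₂)^γ = 2.43×4.42^(5/3).
P_a/P_b = (V₁/V₂)^(γ−1) = 4.42^(2/3) = 2.693.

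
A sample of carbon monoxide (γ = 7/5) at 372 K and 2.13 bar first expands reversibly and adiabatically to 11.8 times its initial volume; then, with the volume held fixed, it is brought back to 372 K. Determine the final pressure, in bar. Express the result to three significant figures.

Adiabatic step (PV^γ = const): P₂ = 2.13×(1/11.8)^(7/5) = 0.06726 bar; T₂ = 372×(1/11.8)^(2/5) = 138.6 K.
Isochoric: P₃ = P₂(T₃/T₂) = 0.06726 × (372/138.6) = 0.1805 bar.

P₃ ≈ 0.181 bar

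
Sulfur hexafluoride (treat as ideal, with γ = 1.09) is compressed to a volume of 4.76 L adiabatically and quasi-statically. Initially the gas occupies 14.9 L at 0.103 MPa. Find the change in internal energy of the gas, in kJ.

ΔU ≈ 1.84 kJ

P₂ = P₁(V₁/V₂)^γ = 0.103×(14.9/4.76)^(1.09) = 0.3573 MPa.
For a reversible adiabat, W_by_gas = (P₁V₁ − P₂V₂)/(γ−1).
W_by = (103000×0.0149 − 357300×0.00476) / (0.09) = -1844 J.
Q = 0 ⇒ ΔU = −W_by = 1844 J.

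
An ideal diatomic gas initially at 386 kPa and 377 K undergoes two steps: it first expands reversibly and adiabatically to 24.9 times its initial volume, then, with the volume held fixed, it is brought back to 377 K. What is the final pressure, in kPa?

For a diatomic ideal gas γ = 7/5.
Adiabatic step (PV^γ = const): P₂ = 386×(1/24.9)^(7/5) = 4.285 kPa; T₂ = 377×(1/24.9)^(2/5) = 104.2 K.
Isochoric: P₃ = P₂(T₃/T₂) = 4.285 × (377/104.2) = 15.5 kPa.

P₃ ≈ 15.5 kPa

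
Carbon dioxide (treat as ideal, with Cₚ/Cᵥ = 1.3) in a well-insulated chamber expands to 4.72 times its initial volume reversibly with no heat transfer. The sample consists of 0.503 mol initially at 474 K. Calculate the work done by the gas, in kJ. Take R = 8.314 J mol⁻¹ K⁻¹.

W ≈ 2.46 kJ

Adiabatic: T₁V₁^(γ−1) = T₂V₂^(γ−1) ⇒ T₂ = T₁ (V₁/V₂)^(γ−1).
T₂ = 474 × (1/4.72)^(0.3) = 297.6 K.
Q = 0, so ΔU = W_on_gas = nCᵥΔT with Cᵥ = R/(γ−1) = 27.71 J/(mol·K).
ΔU = 0.503 × 27.71 × (297.6 − 474) = -2459 J.
Work done by the gas = −ΔU = 2459 J.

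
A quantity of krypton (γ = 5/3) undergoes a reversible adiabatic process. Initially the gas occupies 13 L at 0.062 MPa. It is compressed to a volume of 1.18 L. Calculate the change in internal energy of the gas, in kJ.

P₂ = P₁(V₁/V₂)^γ = 0.062×(13/1.18)^(5/3) = 3.382 MPa.
For a reversible adiabat, W_by_gas = (P₁V₁ − P₂V₂)/(γ−1).
W_by = (62000×0.013 − 3.382×10^6×0.00118) / (2/3) = -4777 J.
Q = 0 ⇒ ΔU = −W_by = 4777 J.

ΔU ≈ 4.78 kJ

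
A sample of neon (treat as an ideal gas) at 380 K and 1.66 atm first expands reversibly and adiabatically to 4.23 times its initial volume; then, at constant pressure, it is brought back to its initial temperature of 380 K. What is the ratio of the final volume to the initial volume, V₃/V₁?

V₃/V₁ ≈ 11.1

For a monatomic ideal gas γ = 5/3.
Adiabatic step: V₂/V₁ = 4.23; T₂ = T₁·(1/4.23)^(2/3) = 145.3 K.
Isobaric step: V₃/V₂ = T₃/T₂ = 380/145.3.
V₃/V₁ = (V₂/V₁)(V₃/V₂) = 4.23 × (380/145.3) = 11.06.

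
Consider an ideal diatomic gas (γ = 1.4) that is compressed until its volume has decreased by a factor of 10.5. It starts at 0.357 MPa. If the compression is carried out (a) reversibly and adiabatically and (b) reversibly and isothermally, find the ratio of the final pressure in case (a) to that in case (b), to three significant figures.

Isothermal: P_b = P₁(V₁/V₂) = 0.357×10.5.
Adiabatic: P_a = P₁(V₁/V₂)^γ = 0.357×10.5^(1.4).
P_a/P_b = (V₁/V₂)^(γ−1) = 10.5^(0.4) = 2.561.

P_adiabatic / P_isothermal ≈ 2.56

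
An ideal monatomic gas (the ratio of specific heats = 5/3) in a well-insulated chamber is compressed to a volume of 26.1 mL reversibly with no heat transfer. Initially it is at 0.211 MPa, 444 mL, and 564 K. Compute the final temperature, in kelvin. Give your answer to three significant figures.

T₂ ≈ 3730 K

For a reversible adiabat TV^(γ−1) is constant, so T₂ = T₁ (V₁/V₂)^(γ−1).
T₂ = 564 × (444/26.1)^(2/3) = 3731 K.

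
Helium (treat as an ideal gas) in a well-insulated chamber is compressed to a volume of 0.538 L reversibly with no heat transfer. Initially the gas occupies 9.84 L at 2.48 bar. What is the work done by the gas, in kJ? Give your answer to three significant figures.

W ≈ -21.8 kJ

γ = 5/3 for a monatomic ideal gas.
P₂ = P₁(V₁/V₂)^γ = 2.48×(9.84/0.538)^(5/3) = 314.9 bar.
For a reversible adiabat, W_by_gas = (P₁V₁ − P₂V₂)/(γ−1).
W_by = (248000×0.00984 − 3.149×10^7×0.000538) / (2/3) = -21750 J.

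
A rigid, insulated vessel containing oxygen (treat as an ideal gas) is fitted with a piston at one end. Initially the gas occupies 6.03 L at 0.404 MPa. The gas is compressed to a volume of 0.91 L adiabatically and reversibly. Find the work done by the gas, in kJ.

γ = 7/5 for a diatomic ideal gas.
P₂ = P₁(V₁/V₂)^γ = 0.404×(6.03/0.91)^(7/5) = 5.704 MPa.
For a reversible adiabat, W_by_gas = (P₁V₁ − P₂V₂)/(γ−1).
W_by = (404000×0.00603 − 5.704×10^6×0.00091) / (2/5) = -6886 J.

W ≈ -6.89 kJ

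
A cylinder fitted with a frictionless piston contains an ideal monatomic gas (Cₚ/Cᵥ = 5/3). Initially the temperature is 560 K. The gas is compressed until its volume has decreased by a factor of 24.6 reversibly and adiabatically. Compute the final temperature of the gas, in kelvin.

T₂ ≈ 4740 K

Adiabatic: T₁V₁^(γ−1) = T₂V₂^(γ−1) ⇒ T₂ = T₁ (V₁/V₂)^(γ−1).
T₂ = 560 × 24.6^(2/3) = 4737 K.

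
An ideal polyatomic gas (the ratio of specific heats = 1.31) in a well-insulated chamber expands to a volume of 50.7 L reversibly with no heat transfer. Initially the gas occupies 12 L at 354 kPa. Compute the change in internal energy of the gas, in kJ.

ΔU ≈ -4.94 kJ

P₂ = P₁(V₁/V₂)^γ = 354×(12/50.7)^(1.31) = 53.6 kPa.
For a reversible adiabat, W_by_gas = (P₁V₁ − P₂V₂)/(γ−1).
W_by = (354000×0.012 − 53600×0.0507) / (0.31) = 4937 J.
Q = 0 ⇒ ΔU = −W_by = -4937 J.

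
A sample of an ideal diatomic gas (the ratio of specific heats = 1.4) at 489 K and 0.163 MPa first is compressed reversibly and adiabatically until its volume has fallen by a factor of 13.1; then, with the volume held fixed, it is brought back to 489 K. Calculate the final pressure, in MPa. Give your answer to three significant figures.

Adiabatic step (PV^γ = const): P₂ = 0.163×13.1^(1.4) = 5.975 MPa; T₂ = 489×13.1^(0.4) = 1368 K.
Isochoric: P₃ = P₂(T₃/T₂) = 5.975 × (489/1368) = 2.135 MPa.

P₃ ≈ 2.14 MPa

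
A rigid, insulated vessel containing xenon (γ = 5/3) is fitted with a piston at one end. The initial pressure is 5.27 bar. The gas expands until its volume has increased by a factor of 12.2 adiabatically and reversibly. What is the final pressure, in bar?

P₂ ≈ 0.0815 bar

Adiabatic: P₁V₁^γ = P₂V₂^γ ⇒ P₂ = P₁ (V₁/V₂)^γ.
P₂ = 5.27 × (1/12.2)^(5/3) = 0.08151 bar.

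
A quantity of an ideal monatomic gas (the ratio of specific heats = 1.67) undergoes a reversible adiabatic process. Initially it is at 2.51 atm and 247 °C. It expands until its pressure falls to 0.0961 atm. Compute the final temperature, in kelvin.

Adiabatic: T₂/T₁ = (P₂/P₁)^((γ−1)/γ).
T₁ = 247 °C = 520.1 K.
T₂ = 520.1 × (0.0961/2.51)^(0.401) = 140.5 K.

T₂ ≈ 140 K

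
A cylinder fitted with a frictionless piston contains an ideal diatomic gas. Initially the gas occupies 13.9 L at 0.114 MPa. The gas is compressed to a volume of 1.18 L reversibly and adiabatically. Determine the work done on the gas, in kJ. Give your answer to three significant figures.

W ≈ 6.66 kJ

γ = 7/5 for a diatomic ideal gas.
P₂ = P₁(V₁/V₂)^γ = 0.114×(13.9/1.18)^(7/5) = 3.602 MPa.
For a reversible adiabat, W_by_gas = (P₁V₁ − P₂V₂)/(γ−1).
W_by = (114000×0.0139 − 3.602×10^6×0.00118) / (2/5) = -6663 J.
W_on_gas = −W_by = 6663 J.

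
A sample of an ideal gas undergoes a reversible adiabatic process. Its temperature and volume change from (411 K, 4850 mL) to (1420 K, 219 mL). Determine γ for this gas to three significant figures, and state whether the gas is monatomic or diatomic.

TV^(γ−1) = const ⇒ γ − 1 = ln(T₂/T₁) / ln(V₁/V₂).
γ = 1 + ln(1420/411) / ln(4850/219) = 1.4.
γ ≈ 1.40 is close to 7/5, so the gas is diatomic.

γ ≈ 1.40; diatomic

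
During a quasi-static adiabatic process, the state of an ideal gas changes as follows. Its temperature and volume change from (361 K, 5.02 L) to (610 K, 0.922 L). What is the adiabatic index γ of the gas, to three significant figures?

γ ≈ 1.31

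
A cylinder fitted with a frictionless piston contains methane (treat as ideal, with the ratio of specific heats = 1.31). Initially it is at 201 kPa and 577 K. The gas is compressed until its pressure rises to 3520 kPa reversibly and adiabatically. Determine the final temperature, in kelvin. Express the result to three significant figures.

T₂ ≈ 1140 K

Along an adiabat T P^((1−γ)/γ) is constant, so T₂ = T₁ (P₂/P₁)^((γ−1)/γ).
T₂ = 577 × (3520/201)^(0.237) = 1136 K.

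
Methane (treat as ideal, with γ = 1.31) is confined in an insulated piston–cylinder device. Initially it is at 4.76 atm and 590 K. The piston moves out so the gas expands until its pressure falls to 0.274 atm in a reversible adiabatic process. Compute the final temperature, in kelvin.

Adiabatic: T₂/T₁ = (P₂/P₁)^((γ−1)/γ).
T₂ = 590 × (0.274/4.76)^(0.237) = 300.2 K.

T₂ ≈ 300 K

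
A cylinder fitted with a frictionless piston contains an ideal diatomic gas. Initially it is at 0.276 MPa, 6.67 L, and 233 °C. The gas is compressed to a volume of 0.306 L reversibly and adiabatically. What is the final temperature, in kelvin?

T₂ ≈ 1740 K

For a reversible adiabat TV^(γ−1) is constant, so T₂ = T₁ (V₁/V₂)^(γ−1).
γ = 7/5 for a diatomic ideal gas.
T₁ = 233 °C = 506.1 K.
T₂ = 506.1 × (6.67/0.306)^(2/5) = 1736 K.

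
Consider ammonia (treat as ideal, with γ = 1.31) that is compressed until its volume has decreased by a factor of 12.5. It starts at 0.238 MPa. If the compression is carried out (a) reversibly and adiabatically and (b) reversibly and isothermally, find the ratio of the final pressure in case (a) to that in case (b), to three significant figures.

P_adiabatic / P_isothermal ≈ 2.19

Isothermal: P_b = P₁(V₁/V₂) = 0.238×12.5.
Adiabatic: P_a = P₁(V₁/V₂)^γ = 0.238×12.5^(1.31).
P_a/P_b = (V₁/V₂)^(γ−1) = 12.5^(0.31) = 2.188.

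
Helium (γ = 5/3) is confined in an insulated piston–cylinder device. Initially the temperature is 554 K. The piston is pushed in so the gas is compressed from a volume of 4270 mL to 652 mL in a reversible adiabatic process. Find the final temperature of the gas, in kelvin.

T₂ ≈ 1940 K

For a reversible adiabat TV^(γ−1) is constant, so T₂ = T₁ (V₁/V₂)^(γ−1).
T₂ = 554 × (4270/652)^(2/3) = 1939 K.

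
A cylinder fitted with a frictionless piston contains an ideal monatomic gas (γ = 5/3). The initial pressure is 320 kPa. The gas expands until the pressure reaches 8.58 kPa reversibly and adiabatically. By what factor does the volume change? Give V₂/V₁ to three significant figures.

V₂/V₁ ≈ 8.77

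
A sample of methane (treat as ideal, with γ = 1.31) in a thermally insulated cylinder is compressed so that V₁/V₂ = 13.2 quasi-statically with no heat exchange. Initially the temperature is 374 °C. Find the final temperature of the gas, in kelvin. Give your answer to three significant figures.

Adiabatic: T₁V₁^(γ−1) = T₂V₂^(γ−1) ⇒ T₂ = T₁ (V₁/V₂)^(γ−1).
T₁ = 374 °C = 647.1 K.
T₂ = 647.1 × 13.2^(0.31) = 1440 K.

T₂ ≈ 1440 K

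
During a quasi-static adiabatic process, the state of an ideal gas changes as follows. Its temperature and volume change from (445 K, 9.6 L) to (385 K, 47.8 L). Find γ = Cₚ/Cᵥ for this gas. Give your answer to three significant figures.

γ ≈ 1.09

TV^(γ−1) = const ⇒ γ − 1 = ln(T₂/T₁) / ln(V₁/V₂).
γ = 1 + ln(385/445) / ln(9.6/47.8) = 1.09.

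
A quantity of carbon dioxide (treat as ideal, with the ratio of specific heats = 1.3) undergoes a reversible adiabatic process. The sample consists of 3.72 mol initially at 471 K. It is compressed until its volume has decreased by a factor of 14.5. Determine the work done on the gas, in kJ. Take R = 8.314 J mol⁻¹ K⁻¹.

W ≈ 59.8 kJ

For a reversible adiabat TV^(γ−1) is constant, so T₂ = T₁ (V₁/V₂)^(γ−1).
T₂ = 471 × 14.5^(0.3) = 1051 K.
Q = 0, so ΔU = W_on_gas = nCᵥΔT with Cᵥ = R/(γ−1) = 27.71 J/(mol·K).
ΔU = 3.72 × 27.71 × (1051 − 471) = 59750 J.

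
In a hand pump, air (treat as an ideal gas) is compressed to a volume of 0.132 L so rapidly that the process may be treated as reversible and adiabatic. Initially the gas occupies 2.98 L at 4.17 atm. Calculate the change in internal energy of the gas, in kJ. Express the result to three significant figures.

γ = 7/5 for a diatomic ideal gas.
P₂ = P₁(V₁/V₂)^γ = 4.17×(2.98/0.132)^(7/5) = 327.5 atm.
For a reversible adiabat, W_by_gas = (P₁V₁ − P₂V₂)/(γ−1).
W_by = (422500×0.00298 − 3.319×10^7×0.000132) / (2/5) = -7803 J.
Q = 0 ⇒ ΔU = −W_by = 7803 J.

ΔU ≈ 7.80 kJ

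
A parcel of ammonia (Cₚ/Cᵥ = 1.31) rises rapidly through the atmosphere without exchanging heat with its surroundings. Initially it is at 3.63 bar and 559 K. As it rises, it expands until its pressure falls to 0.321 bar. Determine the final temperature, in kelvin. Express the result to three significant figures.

T₂ ≈ 315 K

Along an adiabat T P^((1−γ)/γ) is constant, so T₂ = T₁ (P₂/P₁)^((γ−1)/γ).
T₂ = 559 × (0.321/3.63)^(0.237) = 314.9 K.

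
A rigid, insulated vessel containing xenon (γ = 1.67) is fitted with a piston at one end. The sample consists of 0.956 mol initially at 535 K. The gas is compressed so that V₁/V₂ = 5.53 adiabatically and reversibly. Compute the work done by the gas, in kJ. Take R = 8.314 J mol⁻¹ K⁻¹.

W ≈ -13.6 kJ

For a reversible adiabat TV^(γ−1) is constant, so T₂ = T₁ (V₁/V₂)^(γ−1).
T₂ = 535 × 5.53^(0.67) = 1683 K.
Q = 0, so ΔU = W_on_gas = nCᵥΔT with Cᵥ = R/(γ−1) = 12.41 J/(mol·K).
ΔU = 0.956 × 12.41 × (1683 − 535) = 13610 J.
Work done by the gas = −ΔU = -13610 J.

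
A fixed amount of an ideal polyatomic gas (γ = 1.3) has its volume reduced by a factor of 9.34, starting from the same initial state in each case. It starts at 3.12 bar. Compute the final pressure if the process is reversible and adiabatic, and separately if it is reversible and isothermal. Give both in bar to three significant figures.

adiabatic: 57.0 bar; isothermal: 29.1 bar

Isothermal: P₂ = P₁(V₁/V₂) = 3.12×9.34 = 29.14 bar.
Adiabatic: P₂ = P₁(V₁/V₂)^γ = 3.12×9.34^(1.3) = 56.96 bar.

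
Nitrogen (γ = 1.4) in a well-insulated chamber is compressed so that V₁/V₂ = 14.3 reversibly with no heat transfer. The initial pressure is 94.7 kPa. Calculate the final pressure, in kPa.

P₂ ≈ 3920 kPa

Adiabatic: P₁V₁^γ = P₂V₂^γ ⇒ P₂ = P₁ (V₁/V₂)^γ.
P₂ = 94.7 × 14.3^(1.4) = 3925 kPa.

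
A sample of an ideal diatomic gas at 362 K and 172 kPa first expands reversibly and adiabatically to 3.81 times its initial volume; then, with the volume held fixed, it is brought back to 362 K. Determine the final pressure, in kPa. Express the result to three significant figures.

For a diatomic ideal gas γ = 7/5.
Adiabatic step (PV^γ = const): P₂ = 172×(1/3.81)^(7/5) = 26.44 kPa; T₂ = 362×(1/3.81)^(2/5) = 212 K.
Isochoric: P₃ = P₂(T₃/T₂) = 26.44 × (362/212) = 45.14 kPa.

P₃ ≈ 45.1 kPa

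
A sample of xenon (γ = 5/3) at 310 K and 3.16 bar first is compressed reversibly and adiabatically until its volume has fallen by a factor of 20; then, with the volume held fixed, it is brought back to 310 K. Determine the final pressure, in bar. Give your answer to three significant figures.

P₃ ≈ 63.2 bar

Adiabatic step (PV^γ = const): P₂ = 3.16×20^(5/3) = 465.7 bar; T₂ = 310×20^(2/3) = 2284 K.
Isochoric: P₃ = P₂(T₃/T₂) = 465.7 × (310/2284) = 63.2 bar.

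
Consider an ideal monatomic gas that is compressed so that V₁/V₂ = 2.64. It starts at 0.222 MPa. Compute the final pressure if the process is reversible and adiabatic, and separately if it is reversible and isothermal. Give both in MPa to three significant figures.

For a monatomic ideal gas γ = 5/3.
Isothermal: P₂ = P₁(V₁/V₂) = 0.222×2.64 = 0.5861 MPa.
Adiabatic: P₂ = P₁(V₁/V₂)^γ = 0.222×2.64^(5/3) = 1.12 MPa.

adiabatic: 1.12 MPa; isothermal: 0.586 MPa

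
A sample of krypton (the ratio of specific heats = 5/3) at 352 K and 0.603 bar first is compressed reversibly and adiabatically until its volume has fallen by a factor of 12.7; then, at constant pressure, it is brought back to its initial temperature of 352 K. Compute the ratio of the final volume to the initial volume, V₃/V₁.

Adiabatic step: V₂/V₁ = 0.07874; T₂ = T₁·12.7^(2/3) = 1916 K.
Isobaric step: V₃/V₂ = T₃/T₂ = 352/1916.
V₃/V₁ = (V₂/V₁)(V₃/V₂) = 0.07874 × (352/1916) = 0.01447.

V₃/V₁ ≈ 0.0145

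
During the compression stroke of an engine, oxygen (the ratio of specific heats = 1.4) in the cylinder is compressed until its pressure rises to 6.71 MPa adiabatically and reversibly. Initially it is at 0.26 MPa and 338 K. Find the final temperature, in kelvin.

T₂ ≈ 856 K

Along an adiabat T P^((1−γ)/γ) is constant, so T₂ = T₁ (P₂/P₁)^((γ−1)/γ).
T₂ = 338 × (6.71/0.26)^(0.286) = 855.6 K.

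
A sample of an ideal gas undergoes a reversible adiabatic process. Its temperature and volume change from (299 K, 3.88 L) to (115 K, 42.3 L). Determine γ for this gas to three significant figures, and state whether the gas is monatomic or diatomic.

γ ≈ 1.40; diatomic

TV^(γ−1) = const ⇒ γ − 1 = ln(T₂/T₁) / ln(V₁/V₂).
γ = 1 + ln(115/299) / ln(3.88/42.3) = 1.4.
γ ≈ 1.40 is close to 7/5, so the gas is diatomic.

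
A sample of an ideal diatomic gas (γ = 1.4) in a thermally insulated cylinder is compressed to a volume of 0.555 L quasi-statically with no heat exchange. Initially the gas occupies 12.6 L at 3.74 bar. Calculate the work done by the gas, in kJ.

P₂ = P₁(V₁/V₂)^γ = 3.74×(12.6/0.555)^(1.4) = 296.1 bar.
For a reversible adiabat, W_by_gas = (P₁V₁ − P₂V₂)/(γ−1).
W_by = (374000×0.0126 − 2.961×10^7×0.000555) / (0.4) = -29300 J.

W ≈ -29.3 kJ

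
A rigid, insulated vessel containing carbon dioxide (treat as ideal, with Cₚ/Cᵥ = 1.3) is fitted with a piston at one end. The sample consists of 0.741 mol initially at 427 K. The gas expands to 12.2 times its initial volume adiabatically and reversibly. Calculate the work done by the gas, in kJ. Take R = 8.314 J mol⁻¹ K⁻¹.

W ≈ 4.63 kJ

For a reversible adiabat TV^(γ−1) is constant, so T₂ = T₁ (V₁/V₂)^(γ−1).
T₂ = 427 × (1/12.2)^(0.3) = 201.6 K.
Q = 0, so ΔU = W_on_gas = nCᵥΔT with Cᵥ = R/(γ−1) = 27.71 J/(mol·K).
ΔU = 0.741 × 27.71 × (201.6 − 427) = -4628 J.
Work done by the gas = −ΔU = 4628 J.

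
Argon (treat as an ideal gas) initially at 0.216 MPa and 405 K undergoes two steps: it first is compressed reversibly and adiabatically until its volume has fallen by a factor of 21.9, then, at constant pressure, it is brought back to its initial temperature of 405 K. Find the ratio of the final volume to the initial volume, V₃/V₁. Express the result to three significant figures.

V₃/V₁ ≈ 0.00583

For a monatomic ideal gas γ = 5/3.
Adiabatic step: V₂/V₁ = 0.04566; T₂ = T₁·21.9^(2/3) = 3170 K.
Isobaric step: V₃/V₂ = T₃/T₂ = 405/3170.
V₃/V₁ = (V₂/V₁)(V₃/V₂) = 0.04566 × (405/3170) = 0.005833.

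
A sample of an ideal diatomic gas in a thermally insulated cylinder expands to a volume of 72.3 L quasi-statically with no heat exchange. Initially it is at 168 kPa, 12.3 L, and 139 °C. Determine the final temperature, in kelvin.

T₂ ≈ 203 K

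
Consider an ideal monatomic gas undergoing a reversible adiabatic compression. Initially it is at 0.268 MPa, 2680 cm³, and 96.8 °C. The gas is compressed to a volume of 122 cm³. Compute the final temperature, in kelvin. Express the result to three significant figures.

Adiabatic: T₁V₁^(γ−1) = T₂V₂^(γ−1) ⇒ T₂ = T₁ (V₁/V₂)^(γ−1).
γ = 5/3 for a monatomic ideal gas.
T₁ = 96.8 °C = 369.9 K.
T₂ = 369.9 × (2680/122)^(2/3) = 2902 K.

T₂ ≈ 2900 K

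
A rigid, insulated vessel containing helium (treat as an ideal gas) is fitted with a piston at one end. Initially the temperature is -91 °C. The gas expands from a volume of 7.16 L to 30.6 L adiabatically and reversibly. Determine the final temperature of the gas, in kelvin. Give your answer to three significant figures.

Adiabatic: T₁V₁^(γ−1) = T₂V₂^(γ−1) ⇒ T₂ = T₁ (V₁/V₂)^(γ−1).
For a monatomic ideal gas γ = 5/3, so γ−1 = 2/3.
T₁ = -91 °C = 182.1 K.
T₂ = 182.1 × (7.16/30.6)^(2/3) = 69.17 K.

T₂ ≈ 69.2 K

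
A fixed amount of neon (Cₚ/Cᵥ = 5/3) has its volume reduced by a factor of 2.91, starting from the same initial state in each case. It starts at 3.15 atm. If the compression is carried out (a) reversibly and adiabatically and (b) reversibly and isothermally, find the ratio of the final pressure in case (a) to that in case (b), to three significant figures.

Isothermal: P_b = P₁(V₁/V₂) = 3.15×2.91.
Adiabatic: P_a = P₁(V₁/V₂)^γ = 3.15×2.91^(5/3).
P_a/P_b = (V₁/V₂)^(γ−1) = 2.91^(2/3) = 2.038.

P_adiabatic / P_isothermal ≈ 2.04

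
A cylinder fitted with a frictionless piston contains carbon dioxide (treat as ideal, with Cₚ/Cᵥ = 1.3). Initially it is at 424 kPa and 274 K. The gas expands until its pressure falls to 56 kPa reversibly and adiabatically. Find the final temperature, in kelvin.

T₂ ≈ 172 K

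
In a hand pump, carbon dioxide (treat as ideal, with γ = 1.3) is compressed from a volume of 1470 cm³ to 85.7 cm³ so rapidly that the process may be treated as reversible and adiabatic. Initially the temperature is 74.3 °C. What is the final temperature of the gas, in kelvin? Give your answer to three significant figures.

T₂ ≈ 815 K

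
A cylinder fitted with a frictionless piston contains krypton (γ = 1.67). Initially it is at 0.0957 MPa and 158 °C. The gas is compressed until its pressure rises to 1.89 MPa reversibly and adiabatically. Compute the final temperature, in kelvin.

T₂ ≈ 1430 K

Adiabatic: T₂/T₁ = (P₂/P₁)^((γ−1)/γ).
T₁ = 158 °C = 431.1 K.
T₂ = 431.1 × (1.89/0.0957)^(0.401) = 1427 K.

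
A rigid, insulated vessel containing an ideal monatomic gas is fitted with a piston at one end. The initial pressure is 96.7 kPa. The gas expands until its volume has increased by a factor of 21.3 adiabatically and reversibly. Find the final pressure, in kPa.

P₂ ≈ 0.591 kPa

Since PV^γ is constant along a reversible adiabat, P₂ = P₁ (V₁/V₂)^γ.
For a monatomic ideal gas γ = 5/3.
P₂ = 96.7 × (1/21.3)^(5/3) = 0.5908 kPa.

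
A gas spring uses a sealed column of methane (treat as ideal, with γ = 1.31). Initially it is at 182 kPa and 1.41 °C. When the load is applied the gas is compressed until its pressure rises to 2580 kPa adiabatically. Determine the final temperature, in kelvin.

Along an adiabat T P^((1−γ)/γ) is constant, so T₂ = T₁ (P₂/P₁)^((γ−1)/γ).
T₁ = 1.41 °C = 274.6 K.
T₂ = 274.6 × (2580/182)^(0.237) = 514.2 K.

T₂ ≈ 514 K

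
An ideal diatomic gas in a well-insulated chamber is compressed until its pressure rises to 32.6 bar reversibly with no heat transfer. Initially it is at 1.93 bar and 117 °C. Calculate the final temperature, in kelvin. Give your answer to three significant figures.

T₂ ≈ 875 K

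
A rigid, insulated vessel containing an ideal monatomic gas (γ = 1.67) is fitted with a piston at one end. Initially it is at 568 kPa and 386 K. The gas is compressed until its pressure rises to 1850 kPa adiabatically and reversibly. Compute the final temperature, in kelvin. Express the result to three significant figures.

Adiabatic: T₂/T₁ = (P₂/P₁)^((γ−1)/γ).
T₂ = 386 × (1850/568)^(0.401) = 619.9 K.

T₂ ≈ 620 K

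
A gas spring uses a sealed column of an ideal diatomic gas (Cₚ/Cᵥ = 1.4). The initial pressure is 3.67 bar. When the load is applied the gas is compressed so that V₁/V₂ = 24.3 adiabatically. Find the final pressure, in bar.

P₂ ≈ 320 bar

Since PV^γ is constant along a reversible adiabat, P₂ = P₁ (V₁/V₂)^γ.
P₂ = 3.67 × 24.3^(1.4) = 319.5 bar.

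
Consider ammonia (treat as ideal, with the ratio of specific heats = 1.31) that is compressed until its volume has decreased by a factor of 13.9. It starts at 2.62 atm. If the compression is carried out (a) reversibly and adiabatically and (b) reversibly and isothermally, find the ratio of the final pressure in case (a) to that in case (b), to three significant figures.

P_adiabatic / P_isothermal ≈ 2.26

Isothermal: P_b = P₁(V₁/V₂) = 2.62×13.9.
Adiabatic: P_a = P₁(V₁/V₂)^γ = 2.62×13.9^(1.31).
P_a/P_b = (V₁/V₂)^(γ−1) = 13.9^(0.31) = 2.261.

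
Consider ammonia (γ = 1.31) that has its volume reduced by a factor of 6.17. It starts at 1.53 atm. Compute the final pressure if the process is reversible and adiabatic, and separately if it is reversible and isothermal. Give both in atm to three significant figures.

adiabatic: 16.6 atm; isothermal: 9.44 atm

Isothermal: P₂ = P₁(V₁/V₂) = 1.53×6.17 = 9.44 atm.
Adiabatic: P₂ = P₁(V₁/V₂)^γ = 1.53×6.17^(1.31) = 16.59 atm.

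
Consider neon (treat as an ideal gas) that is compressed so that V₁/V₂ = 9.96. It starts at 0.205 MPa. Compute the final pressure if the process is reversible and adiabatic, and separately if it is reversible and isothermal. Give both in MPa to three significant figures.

For a monatomic ideal gas γ = 5/3.
Isothermal: P₂ = P₁(V₁/V₂) = 0.205×9.96 = 2.042 MPa.
Adiabatic: P₂ = P₁(V₁/V₂)^γ = 0.205×9.96^(5/3) = 9.452 MPa.

adiabatic: 9.45 MPa; isothermal: 2.04 MPa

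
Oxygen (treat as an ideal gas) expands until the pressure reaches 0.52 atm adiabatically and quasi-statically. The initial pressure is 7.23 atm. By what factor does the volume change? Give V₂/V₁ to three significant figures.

V₂/V₁ ≈ 6.55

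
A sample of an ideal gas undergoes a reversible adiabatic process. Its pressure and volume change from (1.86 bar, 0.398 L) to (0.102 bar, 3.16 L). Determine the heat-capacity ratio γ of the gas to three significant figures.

PV^γ = const ⇒ γ = ln(P₂/P₁) / ln(V₁/V₂).
γ = ln(0.102/1.86) / ln(0.398/3.16) = 1.401.

γ ≈ 1.40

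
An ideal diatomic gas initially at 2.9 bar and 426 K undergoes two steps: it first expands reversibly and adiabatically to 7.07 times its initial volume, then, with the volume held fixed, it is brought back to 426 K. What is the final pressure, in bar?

For a diatomic ideal gas γ = 7/5.
Adiabatic step (PV^γ = const): P₂ = 2.9×(1/7.07)^(7/5) = 0.1876 bar; T₂ = 426×(1/7.07)^(2/5) = 194.8 K.
Isochoric: P₃ = P₂(T₃/T₂) = 0.1876 × (426/194.8) = 0.4102 bar.

P₃ ≈ 0.410 bar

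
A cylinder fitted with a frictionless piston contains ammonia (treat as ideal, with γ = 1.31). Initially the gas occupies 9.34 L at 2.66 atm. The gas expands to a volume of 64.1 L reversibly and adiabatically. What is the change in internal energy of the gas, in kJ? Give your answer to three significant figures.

ΔU ≈ -3.65 kJ

P₂ = P₁(V₁/V₂)^γ = 2.66×(9.34/64.1)^(1.31) = 0.2133 atm.
For a reversible adiabat, W_by_gas = (P₁V₁ − P₂V₂)/(γ−1).
W_by = (269500×0.00934 − 21620×0.0641) / (0.31) = 3651 J.
Q = 0 ⇒ ΔU = −W_by = -3651 J.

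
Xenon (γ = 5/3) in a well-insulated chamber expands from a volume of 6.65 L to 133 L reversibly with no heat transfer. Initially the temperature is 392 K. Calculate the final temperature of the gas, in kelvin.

T₂ ≈ 53.2 K

Adiabatic: T₁V₁^(γ−1) = T₂V₂^(γ−1) ⇒ T₂ = T₁ (V₁/V₂)^(γ−1).
T₂ = 392 × (6.65/133)^(2/3) = 53.2 K.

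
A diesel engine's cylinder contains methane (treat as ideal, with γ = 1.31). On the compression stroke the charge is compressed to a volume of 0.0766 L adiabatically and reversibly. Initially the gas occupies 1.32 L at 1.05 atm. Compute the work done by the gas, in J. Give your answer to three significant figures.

P₂ = P₁(V₁/V₂)^γ = 1.05×(1.32/0.0766)^(1.31) = 43.73 atm.
For a reversible adiabat, W_by_gas = (P₁V₁ − P₂V₂)/(γ−1).
W_by = (106400×0.00132 − 4.431×10^6×7.66×10^-5) / (0.31) = -641.9 J.

W ≈ -642 J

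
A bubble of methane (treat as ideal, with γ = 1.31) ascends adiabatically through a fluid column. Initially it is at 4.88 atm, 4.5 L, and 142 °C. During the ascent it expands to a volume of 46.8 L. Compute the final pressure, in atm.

Since PV^γ is constant along a reversible adiabat, P₂ = P₁ (V₁/V₂)^γ.
P₂ = 4.88 × (4.5/46.8)^(1.31) = 0.227 atm.

P₂ ≈ 0.227 atm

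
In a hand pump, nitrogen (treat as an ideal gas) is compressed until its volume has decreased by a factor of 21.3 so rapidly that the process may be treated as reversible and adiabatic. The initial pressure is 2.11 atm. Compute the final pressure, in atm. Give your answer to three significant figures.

P₂ ≈ 153 atm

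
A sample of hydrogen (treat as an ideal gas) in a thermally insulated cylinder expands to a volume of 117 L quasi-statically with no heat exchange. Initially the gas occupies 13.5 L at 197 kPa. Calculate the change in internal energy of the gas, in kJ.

ΔU ≈ -3.85 kJ

γ = 7/5 for a diatomic ideal gas.
P₂ = P₁(V₁/V₂)^γ = 197×(13.5/117)^(7/5) = 9.582 kPa.
For a reversible adiabat, W_by_gas = (P₁V₁ − P₂V₂)/(γ−1).
W_by = (197000×0.0135 − 9582×0.117) / (2/5) = 3846 J.
Q = 0 ⇒ ΔU = −W_by = -3846 J.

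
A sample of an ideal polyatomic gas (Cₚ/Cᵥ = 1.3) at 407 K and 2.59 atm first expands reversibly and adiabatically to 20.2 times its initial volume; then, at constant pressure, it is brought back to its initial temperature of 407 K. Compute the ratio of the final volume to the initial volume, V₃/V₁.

V₃/V₁ ≈ 49.8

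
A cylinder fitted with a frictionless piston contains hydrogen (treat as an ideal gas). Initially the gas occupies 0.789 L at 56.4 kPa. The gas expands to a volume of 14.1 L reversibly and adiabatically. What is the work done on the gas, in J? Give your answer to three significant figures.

W ≈ -76.1 J

γ = 7/5 for a diatomic ideal gas.
P₂ = P₁(V₁/V₂)^γ = 56.4×(0.789/14.1)^(7/5) = 0.996 kPa.
For a reversible adiabat, W_by_gas = (P₁V₁ − P₂V₂)/(γ−1).
W_by = (56400×0.000789 − 996×0.0141) / (2/5) = 76.14 J.
W_on_gas = −W_by = -76.14 J.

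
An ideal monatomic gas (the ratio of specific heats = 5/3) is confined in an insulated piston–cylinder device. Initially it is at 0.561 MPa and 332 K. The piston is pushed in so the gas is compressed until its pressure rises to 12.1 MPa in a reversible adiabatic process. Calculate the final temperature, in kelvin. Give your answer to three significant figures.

Along an adiabat T P^((1−γ)/γ) is constant, so T₂ = T₁ (P₂/P₁)^((γ−1)/γ).
T₂ = 332 × (12.1/0.561)^(2/5) = 1134 K.

T₂ ≈ 1130 K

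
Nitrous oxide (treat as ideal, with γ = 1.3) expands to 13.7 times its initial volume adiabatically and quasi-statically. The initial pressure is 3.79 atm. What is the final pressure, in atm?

P₂ ≈ 0.126 atm

Since PV^γ is constant along a reversible adiabat, P₂ = P₁ (V₁/V₂)^γ.
P₂ = 3.79 × (1/13.7)^(1.3) = 0.1262 atm.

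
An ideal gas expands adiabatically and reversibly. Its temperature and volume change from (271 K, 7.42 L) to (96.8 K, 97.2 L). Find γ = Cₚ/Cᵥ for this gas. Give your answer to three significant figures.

γ ≈ 1.40

TV^(γ−1) = const ⇒ γ − 1 = ln(T₂/T₁) / ln(V₁/V₂).
γ = 1 + ln(96.8/271) / ln(7.42/97.2) = 1.4.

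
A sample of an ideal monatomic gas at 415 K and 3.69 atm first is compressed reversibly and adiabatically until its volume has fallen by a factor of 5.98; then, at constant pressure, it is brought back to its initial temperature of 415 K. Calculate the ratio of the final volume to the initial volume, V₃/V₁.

V₃/V₁ ≈ 0.0508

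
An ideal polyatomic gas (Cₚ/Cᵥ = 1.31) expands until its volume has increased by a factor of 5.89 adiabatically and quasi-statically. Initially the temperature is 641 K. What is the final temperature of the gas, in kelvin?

T₂ ≈ 370 K

For a reversible adiabat TV^(γ−1) is constant, so T₂ = T₁ (V₁/V₂)^(γ−1).
T₂ = 641 × (1/5.89)^(0.31) = 369.9 K.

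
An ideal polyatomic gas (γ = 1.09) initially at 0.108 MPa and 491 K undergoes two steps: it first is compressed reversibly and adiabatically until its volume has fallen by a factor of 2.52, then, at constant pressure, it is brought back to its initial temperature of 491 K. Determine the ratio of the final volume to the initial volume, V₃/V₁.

V₃/V₁ ≈ 0.365

Adiabatic step: V₂/V₁ = 0.3968; T₂ = T₁·2.52^(0.09) = 533.6 K.
Isobaric step: V₃/V₂ = T₃/T₂ = 491/533.6.
V₃/V₁ = (V₂/V₁)(V₃/V₂) = 0.3968 × (491/533.6) = 0.3652.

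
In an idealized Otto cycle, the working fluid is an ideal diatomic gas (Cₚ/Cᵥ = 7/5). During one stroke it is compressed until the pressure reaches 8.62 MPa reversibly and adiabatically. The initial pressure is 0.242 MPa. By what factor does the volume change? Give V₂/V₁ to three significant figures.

V₂/V₁ ≈ 0.0779

From PV^γ = const, V₂/V₁ = (P₁/P₂)^(1/γ).
V₂/V₁ = (0.242/8.62)^(5/7) = 0.07792.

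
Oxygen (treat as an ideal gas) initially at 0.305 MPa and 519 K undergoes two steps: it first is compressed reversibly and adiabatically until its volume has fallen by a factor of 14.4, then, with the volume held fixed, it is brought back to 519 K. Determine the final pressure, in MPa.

For a diatomic ideal gas γ = 7/5.
Adiabatic step (PV^γ = const): P₂ = 0.305×14.4^(7/5) = 12.76 MPa; T₂ = 519×14.4^(2/5) = 1508 K.
Isochoric: P₃ = P₂(T₃/T₂) = 12.76 × (519/1508) = 4.392 MPa.

P₃ ≈ 4.39 MPa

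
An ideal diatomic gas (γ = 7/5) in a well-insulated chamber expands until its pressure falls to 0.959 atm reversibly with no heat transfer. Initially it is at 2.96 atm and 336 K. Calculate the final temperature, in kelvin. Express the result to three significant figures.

Adiabatic: T₂/T₁ = (P₂/P₁)^((γ−1)/γ).
T₂ = 336 × (0.959/2.96)^(2/7) = 243.5 K.

T₂ ≈ 243 K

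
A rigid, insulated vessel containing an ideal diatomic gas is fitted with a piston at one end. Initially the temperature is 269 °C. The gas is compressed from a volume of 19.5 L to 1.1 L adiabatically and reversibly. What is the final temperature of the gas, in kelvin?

Adiabatic: T₁V₁^(γ−1) = T₂V₂^(γ−1) ⇒ T₂ = T₁ (V₁/V₂)^(γ−1).
For a diatomic ideal gas γ = 7/5, so γ−1 = 2/5.
T₁ = 269 °C = 542.1 K.
T₂ = 542.1 × (19.5/1.1)^(2/5) = 1712 K.

T₂ ≈ 1710 K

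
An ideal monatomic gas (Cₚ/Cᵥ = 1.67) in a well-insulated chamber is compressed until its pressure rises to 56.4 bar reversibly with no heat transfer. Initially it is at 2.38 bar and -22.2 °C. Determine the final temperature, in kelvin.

T₂ ≈ 894 K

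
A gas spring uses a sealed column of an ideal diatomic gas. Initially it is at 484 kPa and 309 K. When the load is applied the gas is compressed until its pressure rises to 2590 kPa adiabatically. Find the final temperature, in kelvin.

T₂ ≈ 499 K

Along an adiabat T P^((1−γ)/γ) is constant, so T₂ = T₁ (P₂/P₁)^((γ−1)/γ).
For a diatomic ideal gas γ = 7/5, so (γ−1)/γ = 2/7.
T₂ = 309 × (2590/484)^(2/7) = 499 K.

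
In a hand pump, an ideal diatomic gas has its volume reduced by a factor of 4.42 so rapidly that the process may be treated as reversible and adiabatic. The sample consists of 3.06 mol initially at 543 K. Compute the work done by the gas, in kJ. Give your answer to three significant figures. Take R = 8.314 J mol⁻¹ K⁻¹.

W ≈ -28.0 kJ

For a reversible adiabat TV^(γ−1) is constant, so T₂ = T₁ (V₁/V₂)^(γ−1).
γ = 7/5 for a diatomic ideal gas, so γ−1 = 2/5.
T₂ = 543 × 4.42^(2/5) = 983.9 K.
Q = 0, so ΔU = W_on_gas = nCᵥΔT with Cᵥ = R/(γ−1) = 20.79 J/(mol·K).
ΔU = 3.06 × 20.79 × (983.9 − 543) = 28040 J.
Work done by the gas = −ΔU = -28040 J.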